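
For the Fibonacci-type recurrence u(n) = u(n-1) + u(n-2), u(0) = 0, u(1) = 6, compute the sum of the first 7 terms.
Computing the sequence terms: 0, 6, 6, 12, 18, 30, 48
Adding these values together:

120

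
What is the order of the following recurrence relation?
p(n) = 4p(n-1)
The order is the largest lag k for which p(n-k) appears. Here the deepest term is p(n-1), so the order is 1.

Order 1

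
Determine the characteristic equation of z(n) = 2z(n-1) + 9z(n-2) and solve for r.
Substitute z(n) = rⁿ and divide through by rⁿ⁻²: r² - 2r - 9 = 0
Discriminant: 2² + 4·9 = 40, not a perfect square, so by the quadratic formula r = (2 ± √40)/2.
General solution: z(n) = A·r₁ⁿ + B·r₂ⁿ where r₁,r₂ = (2 ± √40)/2

Characteristic: r² - 2r - 9 = 0, Roots: r = (2 ± √40)/2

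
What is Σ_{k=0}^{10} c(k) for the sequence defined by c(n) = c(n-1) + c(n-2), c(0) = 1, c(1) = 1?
Computing the sequence terms: 1, 1, 2, 3, 5, 8, 13, 21, 34, 55, 89
Adding these values together:

232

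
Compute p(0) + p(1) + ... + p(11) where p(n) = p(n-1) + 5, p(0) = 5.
Computing the sequence terms: 5, 10, 15, 20, 25, 30, 35, 40, 45, 50, 55, 60
Adding these values together:

390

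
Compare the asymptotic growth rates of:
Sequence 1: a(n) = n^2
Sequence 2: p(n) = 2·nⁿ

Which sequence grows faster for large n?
Comparing growth rates:
Growth-rate hierarchy: log n ≺ any polynomial ≺ any exponential cⁿ (c>1) ≺ n! ≺ nⁿ.
super-exponential nⁿ dominates polynomial degree 2 asymptotically.

p(n) grows faster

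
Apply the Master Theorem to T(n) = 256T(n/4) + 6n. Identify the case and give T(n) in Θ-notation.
Master Theorem template: T(n) = a·T(n/b) + f(n).
Here: a=256, b=4, f(n)=6n
Compute log_b(a) = log_4(256) = 4.
f(n) = 6n = O(n^(4-ε)) with ε = 3. Case 1: T(n) = Θ(n^log_b(a)) = Θ(n^4).

Case 1: T(n) = Θ(n^4)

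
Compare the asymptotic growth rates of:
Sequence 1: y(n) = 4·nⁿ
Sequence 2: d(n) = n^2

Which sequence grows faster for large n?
Comparing growth rates:
Growth-rate hierarchy: log n ≺ any polynomial ≺ any exponential cⁿ (c>1) ≺ n! ≺ nⁿ.
super-exponential nⁿ dominates polynomial degree 2 asymptotically.

y(n) grows faster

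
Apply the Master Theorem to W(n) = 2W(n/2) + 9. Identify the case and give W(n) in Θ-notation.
Master Theorem template: W(n) = a·W(n/b) + f(n).
Here: a=2, b=2, f(n)=9
Compute log_b(a) = log_2(2) = 1.
f(n) = 9 = O(n^(1-ε)) with ε = 1. Case 1: W(n) = Θ(n^log_b(a)) = Θ(n).

Case 1: W(n) = Θ(n)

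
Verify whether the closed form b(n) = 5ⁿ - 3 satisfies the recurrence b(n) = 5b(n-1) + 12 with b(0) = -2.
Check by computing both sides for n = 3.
From the recurrence with b(0) = -2:
  b(0) = -2, b(1) = 2, b(2) = 22, b(3) = 122
  so the recurrence gives b(3) = 122.
From the proposed closed form b(n) = 5ⁿ - 3:
  b(3) = 122.
Both sides give 122 at n = 3, and the initial condition(s) match, so the closed form is consistent.

Yes, the closed form is correct.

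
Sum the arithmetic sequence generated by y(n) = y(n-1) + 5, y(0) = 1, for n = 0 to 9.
Computing the sequence terms: 1, 6, 11, 16, 21, 26, 31, 36, 41, 46
Adding these values together:

235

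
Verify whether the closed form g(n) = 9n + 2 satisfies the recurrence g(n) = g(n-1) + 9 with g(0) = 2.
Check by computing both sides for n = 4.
From the recurrence with g(0) = 2:
  g(0) = 2, g(1) = 11, g(2) = 20, g(3) = 29, g(4) = 38
  so the recurrence gives g(4) = 38.
From the proposed closed form g(n) = 9n + 2:
  g(4) = 38.
Both sides give 38 at n = 4, and the initial condition(s) match, so the closed form is consistent.

Yes, the closed form is correct.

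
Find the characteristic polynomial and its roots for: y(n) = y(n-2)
Substitute y(n) = rⁿ and divide through by rⁿ⁻²: r² - 1 = 0
Factor: (r - 1)(r + 1) = 0, so r = 1, -1.
General solution: y(n) = A·1ⁿ + B·(-1)ⁿ

Characteristic: r² - 1 = 0, Roots: r = 1, -1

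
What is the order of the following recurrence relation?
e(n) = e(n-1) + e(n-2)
The order is the largest lag k for which e(n-k) appears. Here the deepest term is e(n-2), so the order is 2.

Order 2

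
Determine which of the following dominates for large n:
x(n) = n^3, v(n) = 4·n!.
Comparing growth rates:
Growth-rate hierarchy: log n ≺ any polynomial ≺ any exponential cⁿ (c>1) ≺ n! ≺ nⁿ.
factorial dominates polynomial degree 3 asymptotically.

v(n) grows faster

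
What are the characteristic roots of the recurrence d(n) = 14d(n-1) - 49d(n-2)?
Substitute d(n) = rⁿ and divide through by rⁿ⁻²: r² - 14r + 49 = 0
Factor: (r - 7)² = 0, so r = 7 (double root).
General solution: d(n) = (A + Bn)·7ⁿ

Characteristic: r² - 14r + 49 = 0, Roots: r = 7 (double root)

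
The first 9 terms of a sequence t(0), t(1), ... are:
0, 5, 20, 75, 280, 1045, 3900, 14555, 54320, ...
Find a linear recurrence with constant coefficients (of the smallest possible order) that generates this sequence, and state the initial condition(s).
Look for the lowest-order linear relation among consecutive terms.
Observation: t(n) - 4·t(n-1) - (-1)·t(n-2) = 0 holds for the shown terms, and no order-1 relation t(n) = α·t(n-1) + β fits.
Check at n=3: 4·20 + (-1)·5 = 75. ✓

t(n) = 4t(n-1) - t(n-2), t(0) = 0, t(1) = 5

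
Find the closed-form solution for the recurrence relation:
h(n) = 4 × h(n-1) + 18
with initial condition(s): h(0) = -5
Recurrence: h(n) = 4 × h(n-1) + 18, initial: h(0) = -5.
Try h(n) = A·4ⁿ + C. Substituting: A·4ⁿ + C = 4(A·4ⁿ⁻¹ + C) + 18 = A·4ⁿ + 4C + 18, so C = 4C + 18, giving C = -6. Then h(0) = A - 6 = -5 gives A = 1.

h(n) = 4ⁿ - 6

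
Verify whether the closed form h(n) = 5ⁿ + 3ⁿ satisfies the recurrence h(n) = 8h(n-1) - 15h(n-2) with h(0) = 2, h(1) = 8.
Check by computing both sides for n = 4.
From the recurrence with h(0) = 2, h(1) = 8:
  h(0) = 2, h(1) = 8, h(2) = 34, h(3) = 152, h(4) = 706
  so the recurrence gives h(4) = 706.
From the proposed closed form h(n) = 5ⁿ + 3ⁿ:
  h(4) = 706.
Both sides give 706 at n = 4, and the initial condition(s) match, so the closed form is consistent.

Yes, the closed form is correct.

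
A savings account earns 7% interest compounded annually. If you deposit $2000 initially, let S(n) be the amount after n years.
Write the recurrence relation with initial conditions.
Each year the balance grows by 7%, i.e. is multiplied by 1 + 7/100 = 1.07, so S(n) = 1.07 × S(n-1). The initial deposit gives S(0) = 2000.
Unrolling gives the closed form S(n) = 2000 × (1.07)ⁿ.

S(n) = 1.07 × S(n-1), S(0) = 2000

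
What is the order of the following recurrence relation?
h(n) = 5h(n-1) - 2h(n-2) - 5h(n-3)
The order is the largest lag k for which h(n-k) appears. Here the deepest term is h(n-3), so the order is 3.

Order 3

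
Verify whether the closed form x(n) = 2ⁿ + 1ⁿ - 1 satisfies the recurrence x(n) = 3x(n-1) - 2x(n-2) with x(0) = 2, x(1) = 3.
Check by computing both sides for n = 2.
From the recurrence with x(0) = 2, x(1) = 3:
  x(0) = 2, x(1) = 3, x(2) = 5
  so the recurrence gives x(2) = 5.
From the proposed closed form x(n) = 2ⁿ + 1ⁿ - 1:
  x(2) = 4.
The recurrence gives 5 but the closed form gives 4, so the closed form does not satisfy the recurrence.

No, the closed form is incorrect.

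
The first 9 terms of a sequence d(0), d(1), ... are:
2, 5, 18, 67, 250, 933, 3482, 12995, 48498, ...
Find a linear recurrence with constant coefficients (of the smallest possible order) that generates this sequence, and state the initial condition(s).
Look for the lowest-order linear relation among consecutive terms.
Observation: d(n) - 4·d(n-1) - (-1)·d(n-2) = 0 holds for the shown terms, and no order-1 relation d(n) = α·d(n-1) + β fits.
Check at n=3: 4·18 + (-1)·5 = 67. ✓

d(n) = 4d(n-1) - d(n-2), d(0) = 2, d(1) = 5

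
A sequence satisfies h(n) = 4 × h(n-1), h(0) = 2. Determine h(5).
Computing step by step:
h(0) = 2
h(1) = 4 × 2 = 8
h(2) = 4 × 8 = 32
h(3) = 4 × 32 = 128
h(4) = 4 × 128 = 512
h(5) = 4 × 512 = 2048

2048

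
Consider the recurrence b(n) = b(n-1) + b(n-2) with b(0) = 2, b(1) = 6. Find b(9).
Computing the sequence terms:
2, 6, 8, 14, 22, 36, 58, 94, 152, 246

246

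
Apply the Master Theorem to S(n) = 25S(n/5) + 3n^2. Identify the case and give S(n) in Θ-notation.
Master Theorem template: S(n) = a·S(n/b) + f(n).
Here: a=25, b=5, f(n)=3n^2
Compute log_b(a) = log_5(25) = 2.
f(n) = 3n^2 = Θ(n^2). Case 2: S(n) = Θ(n^2 log n).

Case 2: S(n) = Θ(n^2 log n)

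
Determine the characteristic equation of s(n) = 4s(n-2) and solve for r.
Substitute s(n) = rⁿ and divide through by rⁿ⁻²: r² - 4 = 0
Factor: (r - 2)(r + 2) = 0, so r = 2, -2.
General solution: s(n) = A·2ⁿ + B·(-2)ⁿ

Characteristic: r² - 4 = 0, Roots: r = 2, -2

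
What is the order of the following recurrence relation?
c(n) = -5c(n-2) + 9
The order is the largest lag k for which c(n-k) appears. Here the deepest term is c(n-2) (the 9 term is non-homogeneous and does not affect the order), so the order is 2.

Order 2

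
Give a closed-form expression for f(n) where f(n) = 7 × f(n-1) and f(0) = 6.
Recurrence: f(n) = 7 × f(n-1), initial: f(0) = 6.
Each term is 7 times the previous, so this is geometric with ratio 7. After n steps: f(n) = f(0)·7ⁿ = 6·7ⁿ.

f(n) = 6·7ⁿ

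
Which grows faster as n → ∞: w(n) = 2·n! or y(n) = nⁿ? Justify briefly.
Comparing growth rates:
Growth-rate hierarchy: log n ≺ any polynomial ≺ any exponential cⁿ (c>1) ≺ n! ≺ nⁿ.
super-exponential nⁿ dominates factorial asymptotically.

y(n) grows faster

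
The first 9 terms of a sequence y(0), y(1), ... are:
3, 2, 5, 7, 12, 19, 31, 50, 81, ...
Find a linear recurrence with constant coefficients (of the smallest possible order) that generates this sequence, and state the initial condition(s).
Look for the lowest-order linear relation among consecutive terms.
Observation: y(n) - 1·y(n-1) - (1)·y(n-2) = 0 holds for the shown terms, and no order-1 relation y(n) = α·y(n-1) + β fits.
Check at n=3: 1·5 + (1)·2 = 7. ✓

y(n) = y(n-1) + y(n-2), y(0) = 3, y(1) = 2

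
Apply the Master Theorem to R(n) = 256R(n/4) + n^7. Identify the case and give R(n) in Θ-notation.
Master Theorem template: R(n) = a·R(n/b) + f(n).
Here: a=256, b=4, f(n)=n^7
Compute log_b(a) = log_4(256) = 4.
f(n) = n^7 = Ω(n^(4+ε)) with ε = 3, and the regularity condition holds (a·f(n/b) = (a/b^7)·f(n) with a/b^7 = 4^-3 < 1). Case 3: R(n) = Θ(f(n)) = Θ(n^7).

Case 3: R(n) = Θ(n^7)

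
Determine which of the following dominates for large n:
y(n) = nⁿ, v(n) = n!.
Comparing growth rates:
Growth-rate hierarchy: log n ≺ any polynomial ≺ any exponential cⁿ (c>1) ≺ n! ≺ nⁿ.
super-exponential nⁿ dominates factorial asymptotically.

y(n) grows faster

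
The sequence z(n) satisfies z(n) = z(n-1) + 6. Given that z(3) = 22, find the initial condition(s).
z(3) = z(0) + 3·6, so z(0) = 22 - 18 = 4.

z(0) = 4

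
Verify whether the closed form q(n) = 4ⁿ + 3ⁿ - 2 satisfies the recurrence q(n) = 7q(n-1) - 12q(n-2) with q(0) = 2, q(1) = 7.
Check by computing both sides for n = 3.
From the recurrence with q(0) = 2, q(1) = 7:
  q(0) = 2, q(1) = 7, q(2) = 25, q(3) = 91
  so the recurrence gives q(3) = 91.
From the proposed closed form q(n) = 4ⁿ + 3ⁿ - 2:
  q(3) = 89.
The recurrence gives 91 but the closed form gives 89, so the closed form does not satisfy the recurrence.

No, the closed form is incorrect.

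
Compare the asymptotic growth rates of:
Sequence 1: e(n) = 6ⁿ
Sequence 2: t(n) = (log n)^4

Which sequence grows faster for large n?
Comparing growth rates:
Growth-rate hierarchy: log n ≺ any polynomial ≺ any exponential cⁿ (c>1) ≺ n! ≺ nⁿ.
exponential base 6 dominates polylogarithmic (log n)^4 asymptotically.

e(n) grows faster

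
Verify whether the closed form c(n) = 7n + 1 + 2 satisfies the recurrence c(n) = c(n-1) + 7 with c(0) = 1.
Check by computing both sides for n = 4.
From the recurrence with c(0) = 1:
  c(0) = 1, c(1) = 8, c(2) = 15, c(3) = 22, c(4) = 29
  so the recurrence gives c(4) = 29.
From the proposed closed form c(n) = 7n + 1 + 2:
  c(4) = 31.
The recurrence gives 29 but the closed form gives 31, so the closed form does not satisfy the recurrence.

No, the closed form is incorrect.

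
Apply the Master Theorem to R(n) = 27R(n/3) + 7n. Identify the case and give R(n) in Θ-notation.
Master Theorem template: R(n) = a·R(n/b) + f(n).
Here: a=27, b=3, f(n)=7n
Compute log_b(a) = log_3(27) = 3.
f(n) = 7n = O(n^(3-ε)) with ε = 2. Case 1: R(n) = Θ(n^log_b(a)) = Θ(n^3).

Case 1: R(n) = Θ(n^3)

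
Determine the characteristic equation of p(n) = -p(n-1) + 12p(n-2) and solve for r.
Substitute p(n) = rⁿ and divide through by rⁿ⁻²: r² + r - 12 = 0
Factor: (r - 3)(r + 4) = 0, so r = 3, -4.
General solution: p(n) = A·3ⁿ + B·(-4)ⁿ

Characteristic: r² + r - 12 = 0, Roots: r = 3, -4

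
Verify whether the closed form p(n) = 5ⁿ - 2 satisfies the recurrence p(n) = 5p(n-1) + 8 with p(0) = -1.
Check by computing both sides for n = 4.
From the recurrence with p(0) = -1:
  p(0) = -1, p(1) = 3, p(2) = 23, p(3) = 123, p(4) = 623
  so the recurrence gives p(4) = 623.
From the proposed closed form p(n) = 5ⁿ - 2:
  p(4) = 623.
Both sides give 623 at n = 4, and the initial condition(s) match, so the closed form is consistent.

Yes, the closed form is correct.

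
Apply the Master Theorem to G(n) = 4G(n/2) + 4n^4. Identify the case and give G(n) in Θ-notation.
Master Theorem template: G(n) = a·G(n/b) + f(n).
Here: a=4, b=2, f(n)=4n^4
Compute log_b(a) = log_2(4) = 2.
f(n) = 4n^4 = Ω(n^(2+ε)) with ε = 2, and the regularity condition holds (a·f(n/b) = (a/b^4)·f(n) with a/b^4 = 2^-2 < 1). Case 3: G(n) = Θ(f(n)) = Θ(n^4).

Case 3: G(n) = Θ(n^4)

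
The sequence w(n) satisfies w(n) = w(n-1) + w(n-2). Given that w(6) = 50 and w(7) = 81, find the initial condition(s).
Work backwards using w(k) = w(k+2) - w(k+1):
w(5) = w(7) - w(6) = 81 - 50 = 31
w(4) = w(6) - w(5) = 50 - 31 = 19
w(3) = w(5) - w(4) = 31 - 19 = 12
w(2) = w(4) - w(3) = 19 - 12 = 7
w(1) = w(3) - w(2) = 12 - 7 = 5
w(0) = w(2) - w(1) = 7 - 5 = 2

w(0) = 2, w(1) = 5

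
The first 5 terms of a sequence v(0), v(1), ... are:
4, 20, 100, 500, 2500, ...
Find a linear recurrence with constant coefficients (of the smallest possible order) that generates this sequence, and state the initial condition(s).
Look for the lowest-order linear relation among consecutive terms.
Observation: each term is 5× the previous.
Check at n=2: 5·20 = 100. ✓

v(n) = 5 × v(n-1), v(0) = 4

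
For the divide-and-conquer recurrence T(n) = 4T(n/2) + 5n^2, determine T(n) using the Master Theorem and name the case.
Master Theorem template: T(n) = a·T(n/b) + f(n).
Here: a=4, b=2, f(n)=5n^2
Compute log_b(a) = log_2(4) = 2.
f(n) = 5n^2 = Θ(n^2). Case 2: T(n) = Θ(n^2 log n).

Case 2: T(n) = Θ(n^2 log n)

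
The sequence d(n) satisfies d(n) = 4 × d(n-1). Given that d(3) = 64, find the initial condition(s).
In general d(n) = 4ⁿ · d(0). At n = 3: d(0) = d(3) / 4^3 = 64 / 64 = 1.

d(0) = 1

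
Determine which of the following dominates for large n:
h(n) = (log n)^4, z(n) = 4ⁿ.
Comparing growth rates:
Growth-rate hierarchy: log n ≺ any polynomial ≺ any exponential cⁿ (c>1) ≺ n! ≺ nⁿ.
exponential base 4 dominates polylogarithmic (log n)^4 asymptotically.

z(n) grows faster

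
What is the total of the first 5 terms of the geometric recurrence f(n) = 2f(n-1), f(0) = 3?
Computing the sequence terms: 3, 6, 12, 24, 48
Adding these values together:

93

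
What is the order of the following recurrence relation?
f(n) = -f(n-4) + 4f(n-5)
The order is the largest lag k for which f(n-k) appears. Here the deepest term is f(n-5), so the order is 5.

Order 5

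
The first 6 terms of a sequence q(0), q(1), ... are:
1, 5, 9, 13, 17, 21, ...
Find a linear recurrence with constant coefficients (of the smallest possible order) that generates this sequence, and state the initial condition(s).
Look for the lowest-order linear relation among consecutive terms.
Observation: consecutive differences are constant (= 4).
Check at n=2: 1·5 + 4 = 9. ✓

q(n) = q(n-1) + 4, q(0) = 1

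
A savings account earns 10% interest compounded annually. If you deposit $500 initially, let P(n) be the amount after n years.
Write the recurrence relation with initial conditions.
Each year the balance grows by 10%, i.e. is multiplied by 1 + 10/100 = 1.1, so P(n) = 1.1 × P(n-1). The initial deposit gives P(0) = 500.
Unrolling gives the closed form P(n) = 500 × (1.1)ⁿ.

P(n) = 1.1 × P(n-1), P(0) = 500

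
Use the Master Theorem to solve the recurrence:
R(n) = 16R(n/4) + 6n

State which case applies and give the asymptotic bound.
Master Theorem template: R(n) = a·R(n/b) + f(n).
Here: a=16, b=4, f(n)=6n
Compute log_b(a) = log_4(16) = 2.
f(n) = 6n = O(n^(2-ε)) with ε = 1. Case 1: R(n) = Θ(n^log_b(a)) = Θ(n^2).

Case 1: R(n) = Θ(n^2)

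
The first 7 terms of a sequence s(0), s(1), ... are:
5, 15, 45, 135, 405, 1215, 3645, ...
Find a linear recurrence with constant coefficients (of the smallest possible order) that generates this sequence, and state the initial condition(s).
Look for the lowest-order linear relation among consecutive terms.
Observation: each term is 3× the previous.
Check at n=2: 3·15 = 45. ✓

s(n) = 3 × s(n-1), s(0) = 5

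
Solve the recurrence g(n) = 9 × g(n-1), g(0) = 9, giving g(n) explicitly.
Recurrence: g(n) = 9 × g(n-1), initial: g(0) = 9.
Each term is 9 times the previous, so this is geometric with ratio 9. After n steps: g(n) = g(0)·9ⁿ = 9·9ⁿ.

g(n) = 9·9ⁿ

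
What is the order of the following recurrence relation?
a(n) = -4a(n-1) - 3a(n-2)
The order is the largest lag k for which a(n-k) appears. Here the deepest term is a(n-2), so the order is 2.

Order 2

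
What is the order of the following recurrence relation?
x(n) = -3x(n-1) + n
The order is the largest lag k for which x(n-k) appears. Here the deepest term is x(n-1) (the n term is non-homogeneous and does not affect the order), so the order is 1.

Order 1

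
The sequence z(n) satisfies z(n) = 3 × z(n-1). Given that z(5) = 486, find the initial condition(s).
In general z(n) = 3ⁿ · z(0). At n = 5: z(0) = z(5) / 3^5 = 486 / 243 = 2.

z(0) = 2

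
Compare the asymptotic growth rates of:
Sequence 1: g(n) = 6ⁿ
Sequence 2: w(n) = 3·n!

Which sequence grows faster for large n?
Comparing growth rates:
Growth-rate hierarchy: log n ≺ any polynomial ≺ any exponential cⁿ (c>1) ≺ n! ≺ nⁿ.
factorial dominates exponential base 6 asymptotically.

w(n) grows faster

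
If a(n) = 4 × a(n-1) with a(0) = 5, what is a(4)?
Computing step by step:
a(0) = 5
a(1) = 4 × 5 = 20
a(2) = 4 × 20 = 80
a(3) = 4 × 80 = 320
a(4) = 4 × 320 = 1280

1280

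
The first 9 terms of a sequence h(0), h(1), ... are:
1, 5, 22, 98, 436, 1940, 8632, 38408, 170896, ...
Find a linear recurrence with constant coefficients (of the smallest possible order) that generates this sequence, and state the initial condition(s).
Look for the lowest-order linear relation among consecutive terms.
Observation: h(n) - 4·h(n-1) - (2)·h(n-2) = 0 holds for the shown terms, and no order-1 relation h(n) = α·h(n-1) + β fits.
Check at n=3: 4·22 + (2)·5 = 98. ✓

h(n) = 4h(n-1) + 2h(n-2), h(0) = 1, h(1) = 5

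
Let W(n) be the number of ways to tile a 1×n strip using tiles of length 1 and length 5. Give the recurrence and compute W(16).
Condition on the last tile: it has length 1 (leaving a 1×(n-1) strip) or length 5 (leaving a 1×(n-5) strip), so W(n) = W(n-1) + W(n-5) (order-5 linear recurrence).
For 0 ≤ i < 5 only unit tiles fit, so W(i) = 1.
Iterating the recurrence: W(5) = 2, W(6) = 3, W(7) = 4, W(8) = 5, W(9) = 6, W(10) = 8, W(11) = 11, W(12) = 15, W(13) = 20, W(14) = 26, W(15) = 34, W(16) = 45.

W(n) = W(n-1) + W(n-5), with W(i) = 1 for 0 ≤ i < 5; W(16) = 45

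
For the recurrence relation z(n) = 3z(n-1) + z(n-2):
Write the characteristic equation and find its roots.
Substitute z(n) = rⁿ and divide through by rⁿ⁻²: r² - 3r - 1 = 0
Discriminant: 3² + 4·1 = 13, not a perfect square, so by the quadratic formula r = (3 ± √13)/2.
General solution: z(n) = A·r₁ⁿ + B·r₂ⁿ where r₁,r₂ = (3 ± √13)/2

Characteristic: r² - 3r - 1 = 0, Roots: r = (3 ± √13)/2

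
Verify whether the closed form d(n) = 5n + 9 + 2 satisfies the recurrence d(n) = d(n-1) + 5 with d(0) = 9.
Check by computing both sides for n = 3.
From the recurrence with d(0) = 9:
  d(0) = 9, d(1) = 14, d(2) = 19, d(3) = 24
  so the recurrence gives d(3) = 24.
From the proposed closed form d(n) = 5n + 9 + 2:
  d(3) = 26.
The recurrence gives 24 but the closed form gives 26, so the closed form does not satisfy the recurrence.

No, the closed form is incorrect.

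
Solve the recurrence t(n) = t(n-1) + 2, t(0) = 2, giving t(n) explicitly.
Recurrence: t(n) = t(n-1) + 2, initial: t(0) = 2.
Each step adds 2, so t(n) = t(0) + 2n = 2n + 2.

t(n) = 2n + 2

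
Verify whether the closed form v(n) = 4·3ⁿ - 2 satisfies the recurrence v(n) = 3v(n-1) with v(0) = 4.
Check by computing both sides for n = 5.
From the recurrence with v(0) = 4:
  v(0) = 4, v(1) = 12, v(2) = 36, v(3) = 108, v(4) = 324, v(5) = 972
  so the recurrence gives v(5) = 972.
From the proposed closed form v(n) = 4·3ⁿ - 2:
  v(5) = 970.
The recurrence gives 972 but the closed form gives 970, so the closed form does not satisfy the recurrence.

No, the closed form is incorrect.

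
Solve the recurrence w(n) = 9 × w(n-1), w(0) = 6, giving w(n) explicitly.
Recurrence: w(n) = 9 × w(n-1), initial: w(0) = 6.
Each term is 9 times the previous, so this is geometric with ratio 9. After n steps: w(n) = w(0)·9ⁿ = 6·9ⁿ.

w(n) = 6·9ⁿ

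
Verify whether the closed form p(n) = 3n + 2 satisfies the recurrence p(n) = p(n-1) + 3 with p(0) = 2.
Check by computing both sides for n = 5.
From the recurrence with p(0) = 2:
  p(0) = 2, p(1) = 5, p(2) = 8, p(3) = 11, p(4) = 14, p(5) = 17
  so the recurrence gives p(5) = 17.
From the proposed closed form p(n) = 3n + 2:
  p(5) = 17.
Both sides give 17 at n = 5, and the initial condition(s) match, so the closed form is consistent.

Yes, the closed form is correct.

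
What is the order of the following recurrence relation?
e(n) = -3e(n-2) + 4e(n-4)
The order is the largest lag k for which e(n-k) appears. Here the deepest term is e(n-4), so the order is 4.

Order 4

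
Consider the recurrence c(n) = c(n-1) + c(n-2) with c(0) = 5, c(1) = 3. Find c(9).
Computing the sequence terms:
5, 3, 8, 11, 19, 30, 49, 79, 128, 207

207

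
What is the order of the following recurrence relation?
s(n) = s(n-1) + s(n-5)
The order is the largest lag k for which s(n-k) appears. Here the deepest term is s(n-5), so the order is 5.

Order 5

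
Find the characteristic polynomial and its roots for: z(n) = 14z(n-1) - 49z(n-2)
Substitute z(n) = rⁿ and divide through by rⁿ⁻²: r² - 14r + 49 = 0
Factor: (r - 7)² = 0, so r = 7 (double root).
General solution: z(n) = (A + Bn)·7ⁿ

Characteristic: r² - 14r + 49 = 0, Roots: r = 7 (double root)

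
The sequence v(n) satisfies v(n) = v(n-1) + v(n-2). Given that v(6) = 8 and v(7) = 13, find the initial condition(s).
Work backwards using v(k) = v(k+2) - v(k+1):
v(5) = v(7) - v(6) = 13 - 8 = 5
v(4) = v(6) - v(5) = 8 - 5 = 3
v(3) = v(5) - v(4) = 5 - 3 = 2
v(2) = v(4) - v(3) = 3 - 2 = 1
v(1) = v(3) - v(2) = 2 - 1 = 1
v(0) = v(2) - v(1) = 1 - 1 = 0

v(0) = 0, v(1) = 1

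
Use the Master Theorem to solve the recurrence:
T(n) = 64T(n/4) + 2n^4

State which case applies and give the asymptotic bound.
Master Theorem template: T(n) = a·T(n/b) + f(n).
Here: a=64, b=4, f(n)=2n^4
Compute log_b(a) = log_4(64) = 3.
f(n) = 2n^4 = Ω(n^(3+ε)) with ε = 1, and the regularity condition holds (a·f(n/b) = (a/b^4)·f(n) with a/b^4 = 4^-1 < 1). Case 3: T(n) = Θ(f(n)) = Θ(n^4).

Case 3: T(n) = Θ(n^4)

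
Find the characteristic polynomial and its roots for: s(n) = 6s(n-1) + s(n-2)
Substitute s(n) = rⁿ and divide through by rⁿ⁻²: r² - 6r - 1 = 0
Discriminant: 6² + 4·1 = 40, not a perfect square, so by the quadratic formula r = (6 ± √40)/2.
General solution: s(n) = A·r₁ⁿ + B·r₂ⁿ where r₁,r₂ = (6 ± √40)/2

Characteristic: r² - 6r - 1 = 0, Roots: r = (6 ± √40)/2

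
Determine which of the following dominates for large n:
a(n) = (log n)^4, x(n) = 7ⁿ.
Comparing growth rates:
Growth-rate hierarchy: log n ≺ any polynomial ≺ any exponential cⁿ (c>1) ≺ n! ≺ nⁿ.
exponential base 7 dominates polylogarithmic (log n)^4 asymptotically.

x(n) grows faster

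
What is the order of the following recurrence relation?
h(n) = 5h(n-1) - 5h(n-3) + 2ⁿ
The order is the largest lag k for which h(n-k) appears. Here the deepest term is h(n-3) (the 2ⁿ term is non-homogeneous and does not affect the order), so the order is 3.

Order 3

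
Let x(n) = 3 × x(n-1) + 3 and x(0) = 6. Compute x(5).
Computing step by step:
x(0) = 6
x(1) = 3 × 6 + 3 = 21
x(2) = 3 × 21 + 3 = 66
x(3) = 3 × 66 + 3 = 201
x(4) = 3 × 201 + 3 = 606
x(5) = 3 × 606 + 3 = 1821

1821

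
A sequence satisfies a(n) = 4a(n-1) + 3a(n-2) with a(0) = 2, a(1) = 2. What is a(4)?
Computing the sequence terms:
2, 2, 14, 62, 290

290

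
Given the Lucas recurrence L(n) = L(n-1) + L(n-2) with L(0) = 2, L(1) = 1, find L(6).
Computing the sequence terms:
2, 1, 3, 4, 7, 11, 18

18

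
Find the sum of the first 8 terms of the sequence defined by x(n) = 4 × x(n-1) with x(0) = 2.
Computing the sequence terms: 2, 8, 32, 128, 512, 2048, 8192, 32768
Adding these values together:

43690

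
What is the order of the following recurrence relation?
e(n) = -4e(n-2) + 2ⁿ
The order is the largest lag k for which e(n-k) appears. Here the deepest term is e(n-2) (the 2ⁿ term is non-homogeneous and does not affect the order), so the order is 2.

Order 2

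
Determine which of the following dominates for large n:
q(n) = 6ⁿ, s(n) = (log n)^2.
Comparing growth rates:
Growth-rate hierarchy: log n ≺ any polynomial ≺ any exponential cⁿ (c>1) ≺ n! ≺ nⁿ.
exponential base 6 dominates polylogarithmic (log n)^2 asymptotically.

q(n) grows faster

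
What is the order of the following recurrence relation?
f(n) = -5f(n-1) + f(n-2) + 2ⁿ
The order is the largest lag k for which f(n-k) appears. Here the deepest term is f(n-2) (the 2ⁿ term is non-homogeneous and does not affect the order), so the order is 2.

Order 2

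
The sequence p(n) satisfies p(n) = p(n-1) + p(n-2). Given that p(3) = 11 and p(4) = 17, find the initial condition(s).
Work backwards using p(k) = p(k+2) - p(k+1):
p(2) = p(4) - p(3) = 17 - 11 = 6
p(1) = p(3) - p(2) = 11 - 6 = 5
p(0) = p(2) - p(1) = 6 - 5 = 1

p(0) = 1, p(1) = 5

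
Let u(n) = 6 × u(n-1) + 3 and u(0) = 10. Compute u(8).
Computing step by step:
u(0) = 10
u(1) = 6 × 10 + 3 = 63
u(2) = 6 × 63 + 3 = 381
u(3) = 6 × 381 + 3 = 2289
u(4) = 6 × 2289 + 3 = 13737
u(5) = 6 × 13737 + 3 = 82425
u(6) = 6 × 82425 + 3 = 494553
u(7) = 6 × 494553 + 3 = 2967321
u(8) = 6 × 2967321 + 3 = 17803929

17803929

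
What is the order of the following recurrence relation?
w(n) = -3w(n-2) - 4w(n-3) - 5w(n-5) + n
The order is the largest lag k for which w(n-k) appears. Here the deepest term is w(n-5) (the n term is non-homogeneous and does not affect the order), so the order is 5.

Order 5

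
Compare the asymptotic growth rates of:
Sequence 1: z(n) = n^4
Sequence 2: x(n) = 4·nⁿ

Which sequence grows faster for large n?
Comparing growth rates:
Growth-rate hierarchy: log n ≺ any polynomial ≺ any exponential cⁿ (c>1) ≺ n! ≺ nⁿ.
super-exponential nⁿ dominates polynomial degree 4 asymptotically.

x(n) grows faster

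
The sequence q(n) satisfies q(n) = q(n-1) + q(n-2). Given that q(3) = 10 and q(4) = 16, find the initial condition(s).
Work backwards using q(k) = q(k+2) - q(k+1):
q(2) = q(4) - q(3) = 16 - 10 = 6
q(1) = q(3) - q(2) = 10 - 6 = 4
q(0) = q(2) - q(1) = 6 - 4 = 2

q(0) = 2, q(1) = 4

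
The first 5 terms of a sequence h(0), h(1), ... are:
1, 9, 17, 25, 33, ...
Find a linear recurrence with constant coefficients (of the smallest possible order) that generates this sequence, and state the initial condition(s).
Look for the lowest-order linear relation among consecutive terms.
Observation: consecutive differences are constant (= 8).
Check at n=2: 1·9 + 8 = 17. ✓

h(n) = h(n-1) + 8, h(0) = 1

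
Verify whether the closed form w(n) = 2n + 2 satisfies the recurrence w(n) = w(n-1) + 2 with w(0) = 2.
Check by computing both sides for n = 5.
From the recurrence with w(0) = 2:
  w(0) = 2, w(1) = 4, w(2) = 6, w(3) = 8, w(4) = 10, w(5) = 12
  so the recurrence gives w(5) = 12.
From the proposed closed form w(n) = 2n + 2:
  w(5) = 12.
Both sides give 12 at n = 5, and the initial condition(s) match, so the closed form is consistent.

Yes, the closed form is correct.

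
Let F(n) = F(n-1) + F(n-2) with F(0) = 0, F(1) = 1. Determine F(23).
Computing the sequence terms:
0, 1, 1, 2, 3, 5, 8, 13, 21, 34, 55, 89, 144, 233, 377, 610, 987, 1597, 2584, 4181, 6765, 10946, 17711, 28657

28657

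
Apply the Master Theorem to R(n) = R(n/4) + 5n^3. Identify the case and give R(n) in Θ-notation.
Master Theorem template: R(n) = a·R(n/b) + f(n).
Here: a=1, b=4, f(n)=5n^3
Compute log_b(a) = log_4(1) = 0.
f(n) = 5n^3 = Ω(n^(0+ε)) with ε = 3, and the regularity condition holds (a·f(n/b) = (a/b^3)·f(n) with a/b^3 = 4^-3 < 1). Case 3: R(n) = Θ(f(n)) = Θ(n^3).

Case 3: R(n) = Θ(n^3)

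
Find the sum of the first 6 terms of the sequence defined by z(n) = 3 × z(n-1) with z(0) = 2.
Computing the sequence terms: 2, 6, 18, 54, 162, 486
Adding these values together:

728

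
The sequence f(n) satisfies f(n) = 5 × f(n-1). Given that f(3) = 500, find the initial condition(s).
In general f(n) = 5ⁿ · f(0). At n = 3: f(0) = f(3) / 5^3 = 500 / 125 = 4.

f(0) = 4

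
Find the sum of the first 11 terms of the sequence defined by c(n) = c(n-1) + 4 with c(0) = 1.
Computing the sequence terms: 1, 5, 9, 13, 17, 21, 25, 29, 33, 37, 41
Adding these values together:

231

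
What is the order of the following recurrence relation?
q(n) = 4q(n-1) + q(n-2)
The order is the largest lag k for which q(n-k) appears. Here the deepest term is q(n-2), so the order is 2.

Order 2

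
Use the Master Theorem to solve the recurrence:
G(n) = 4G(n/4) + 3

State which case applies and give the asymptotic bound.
Master Theorem template: G(n) = a·G(n/b) + f(n).
Here: a=4, b=4, f(n)=3
Compute log_b(a) = log_4(4) = 1.
f(n) = 3 = O(n^(1-ε)) with ε = 1. Case 1: G(n) = Θ(n^log_b(a)) = Θ(n).

Case 1: G(n) = Θ(n)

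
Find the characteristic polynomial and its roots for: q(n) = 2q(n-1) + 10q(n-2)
Substitute q(n) = rⁿ and divide through by rⁿ⁻²: r² - 2r - 10 = 0
Discriminant: 2² + 4·10 = 44, not a perfect square, so by the quadratic formula r = (2 ± √44)/2.
General solution: q(n) = A·r₁ⁿ + B·r₂ⁿ where r₁,r₂ = (2 ± √44)/2

Characteristic: r² - 2r - 10 = 0, Roots: r = (2 ± √44)/2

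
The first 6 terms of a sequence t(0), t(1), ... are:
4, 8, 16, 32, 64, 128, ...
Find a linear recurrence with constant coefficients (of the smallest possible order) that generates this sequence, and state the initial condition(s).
Look for the lowest-order linear relation among consecutive terms.
Observation: each term is 2× the previous.
Check at n=2: 2·8 = 16. ✓

t(n) = 2 × t(n-1), t(0) = 4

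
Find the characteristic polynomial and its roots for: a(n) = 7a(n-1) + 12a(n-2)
Substitute a(n) = rⁿ and divide through by rⁿ⁻²: r² - 7r - 12 = 0
Discriminant: 7² + 4·12 = 97, not a perfect square, so by the quadratic formula r = (7 ± √97)/2.
General solution: a(n) = A·r₁ⁿ + B·r₂ⁿ where r₁,r₂ = (7 ± √97)/2

Characteristic: r² - 7r - 12 = 0, Roots: r = (7 ± √97)/2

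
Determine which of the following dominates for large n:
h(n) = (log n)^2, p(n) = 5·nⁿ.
Comparing growth rates:
Growth-rate hierarchy: log n ≺ any polynomial ≺ any exponential cⁿ (c>1) ≺ n! ≺ nⁿ.
super-exponential nⁿ dominates polylogarithmic (log n)^2 asymptotically.

p(n) grows faster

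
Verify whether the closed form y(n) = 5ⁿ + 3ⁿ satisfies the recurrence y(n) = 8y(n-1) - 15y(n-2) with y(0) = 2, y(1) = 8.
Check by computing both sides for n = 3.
From the recurrence with y(0) = 2, y(1) = 8:
  y(0) = 2, y(1) = 8, y(2) = 34, y(3) = 152
  so the recurrence gives y(3) = 152.
From the proposed closed form y(n) = 5ⁿ + 3ⁿ:
  y(3) = 152.
Both sides give 152 at n = 3, and the initial condition(s) match, so the closed form is consistent.

Yes, the closed form is correct.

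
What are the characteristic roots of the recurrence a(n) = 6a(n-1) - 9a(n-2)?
Substitute a(n) = rⁿ and divide through by rⁿ⁻²: r² - 6r + 9 = 0
Factor: (r - 3)² = 0, so r = 3 (double root).
General solution: a(n) = (A + Bn)·3ⁿ

Characteristic: r² - 6r + 9 = 0, Roots: r = 3 (double root)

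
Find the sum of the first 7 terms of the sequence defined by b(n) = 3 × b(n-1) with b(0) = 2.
Computing the sequence terms: 2, 6, 18, 54, 162, 486, 1458
Adding these values together:

2186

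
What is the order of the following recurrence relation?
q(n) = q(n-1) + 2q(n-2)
The order is the largest lag k for which q(n-k) appears. Here the deepest term is q(n-2), so the order is 2.

Order 2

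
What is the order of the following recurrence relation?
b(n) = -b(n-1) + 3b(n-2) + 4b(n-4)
The order is the largest lag k for which b(n-k) appears. Here the deepest term is b(n-4), so the order is 4.

Order 4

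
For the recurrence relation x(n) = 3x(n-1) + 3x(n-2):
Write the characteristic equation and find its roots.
Substitute x(n) = rⁿ and divide through by rⁿ⁻²: r² - 3r - 3 = 0
Discriminant: 3² + 4·3 = 21, not a perfect square, so by the quadratic formula r = (3 ± √21)/2.
General solution: x(n) = A·r₁ⁿ + B·r₂ⁿ where r₁,r₂ = (3 ± √21)/2

Characteristic: r² - 3r - 3 = 0, Roots: r = (3 ± √21)/2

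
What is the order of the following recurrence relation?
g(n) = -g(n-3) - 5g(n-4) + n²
The order is the largest lag k for which g(n-k) appears. Here the deepest term is g(n-4) (the n² term is non-homogeneous and does not affect the order), so the order is 4.

Order 4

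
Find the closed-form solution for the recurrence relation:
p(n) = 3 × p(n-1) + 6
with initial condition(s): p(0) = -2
Recurrence: p(n) = 3 × p(n-1) + 6, initial: p(0) = -2.
Try p(n) = A·3ⁿ + C. Substituting: A·3ⁿ + C = 3(A·3ⁿ⁻¹ + C) + 6 = A·3ⁿ + 3C + 6, so C = 3C + 6, giving C = -3. Then p(0) = A - 3 = -2 gives A = 1.

p(n) = 3ⁿ - 3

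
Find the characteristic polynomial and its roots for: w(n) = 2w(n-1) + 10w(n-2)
Substitute w(n) = rⁿ and divide through by rⁿ⁻²: r² - 2r - 10 = 0
Discriminant: 2² + 4·10 = 44, not a perfect square, so by the quadratic formula r = (2 ± √44)/2.
General solution: w(n) = A·r₁ⁿ + B·r₂ⁿ where r₁,r₂ = (2 ± √44)/2

Characteristic: r² - 2r - 10 = 0, Roots: r = (2 ± √44)/2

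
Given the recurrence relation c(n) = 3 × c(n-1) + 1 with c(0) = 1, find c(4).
Computing step by step:
c(0) = 1
c(1) = 3 × 1 + 1 = 4
c(2) = 3 × 4 + 1 = 13
c(3) = 3 × 13 + 1 = 40
c(4) = 3 × 40 + 1 = 121

121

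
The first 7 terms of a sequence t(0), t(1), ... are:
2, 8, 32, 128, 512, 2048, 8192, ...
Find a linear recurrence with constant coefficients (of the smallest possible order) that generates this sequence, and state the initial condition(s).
Look for the lowest-order linear relation among consecutive terms.
Observation: each term is 4× the previous.
Check at n=2: 4·8 = 32. ✓

t(n) = 4 × t(n-1), t(0) = 2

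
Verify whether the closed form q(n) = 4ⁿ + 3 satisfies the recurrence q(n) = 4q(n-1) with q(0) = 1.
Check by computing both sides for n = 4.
From the recurrence with q(0) = 1:
  q(0) = 1, q(1) = 4, q(2) = 16, q(3) = 64, q(4) = 256
  so the recurrence gives q(4) = 256.
From the proposed closed form q(n) = 4ⁿ + 3:
  q(4) = 259.
The recurrence gives 256 but the closed form gives 259, so the closed form does not satisfy the recurrence.

No, the closed form is incorrect.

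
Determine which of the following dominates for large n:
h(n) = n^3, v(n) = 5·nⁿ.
Comparing growth rates:
Growth-rate hierarchy: log n ≺ any polynomial ≺ any exponential cⁿ (c>1) ≺ n! ≺ nⁿ.
super-exponential nⁿ dominates polynomial degree 3 asymptotically.

v(n) grows faster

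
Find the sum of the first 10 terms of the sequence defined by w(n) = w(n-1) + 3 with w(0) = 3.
Computing the sequence terms: 3, 6, 9, 12, 15, 18, 21, 24, 27, 30
Adding these values together:

165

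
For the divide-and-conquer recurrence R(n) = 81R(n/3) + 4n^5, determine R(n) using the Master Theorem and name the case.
Master Theorem template: R(n) = a·R(n/b) + f(n).
Here: a=81, b=3, f(n)=4n^5
Compute log_b(a) = log_3(81) = 4.
f(n) = 4n^5 = Ω(n^(4+ε)) with ε = 1, and the regularity condition holds (a·f(n/b) = (a/b^5)·f(n) with a/b^5 = 3^-1 < 1). Case 3: R(n) = Θ(f(n)) = Θ(n^5).

Case 3: R(n) = Θ(n^5)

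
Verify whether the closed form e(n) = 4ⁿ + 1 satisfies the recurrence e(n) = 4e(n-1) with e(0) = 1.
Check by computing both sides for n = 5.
From the recurrence with e(0) = 1:
  e(0) = 1, e(1) = 4, e(2) = 16, e(3) = 64, e(4) = 256, e(5) = 1024
  so the recurrence gives e(5) = 1024.
From the proposed closed form e(n) = 4ⁿ + 1:
  e(5) = 1025.
The recurrence gives 1024 but the closed form gives 1025, so the closed form does not satisfy the recurrence.

No, the closed form is incorrect.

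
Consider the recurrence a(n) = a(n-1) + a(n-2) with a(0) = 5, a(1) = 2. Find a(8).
Computing the sequence terms:
5, 2, 7, 9, 16, 25, 41, 66, 107

107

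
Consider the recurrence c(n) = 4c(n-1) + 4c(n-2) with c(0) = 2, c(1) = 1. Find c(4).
Computing the sequence terms:
2, 1, 12, 52, 256

256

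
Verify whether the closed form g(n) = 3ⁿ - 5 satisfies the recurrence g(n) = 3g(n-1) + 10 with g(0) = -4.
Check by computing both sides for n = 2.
From the recurrence with g(0) = -4:
  g(0) = -4, g(1) = -2, g(2) = 4
  so the recurrence gives g(2) = 4.
From the proposed closed form g(n) = 3ⁿ - 5:
  g(2) = 4.
Both sides give 4 at n = 2, and the initial condition(s) match, so the closed form is consistent.

Yes, the closed form is correct.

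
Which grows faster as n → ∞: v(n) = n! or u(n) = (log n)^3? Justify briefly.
Comparing growth rates:
Growth-rate hierarchy: log n ≺ any polynomial ≺ any exponential cⁿ (c>1) ≺ n! ≺ nⁿ.
factorial dominates polylogarithmic (log n)^3 asymptotically.

v(n) grows faster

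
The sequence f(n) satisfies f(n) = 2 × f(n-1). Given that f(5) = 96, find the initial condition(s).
In general f(n) = 2ⁿ · f(0). At n = 5: f(0) = f(5) / 2^5 = 96 / 32 = 3.

f(0) = 3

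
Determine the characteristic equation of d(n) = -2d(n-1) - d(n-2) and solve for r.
Substitute d(n) = rⁿ and divide through by rⁿ⁻²: r² + 2r + 1 = 0
Factor: (r + 1)² = 0, so r = -1 (double root).
General solution: d(n) = (A + Bn)·(-1)ⁿ

Characteristic: r² + 2r + 1 = 0, Roots: r = -1 (double root)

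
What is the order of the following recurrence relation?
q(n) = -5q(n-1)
The order is the largest lag k for which q(n-k) appears. Here the deepest term is q(n-1), so the order is 1.

Order 1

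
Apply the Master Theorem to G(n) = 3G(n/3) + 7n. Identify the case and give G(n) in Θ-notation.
Master Theorem template: G(n) = a·G(n/b) + f(n).
Here: a=3, b=3, f(n)=7n
Compute log_b(a) = log_3(3) = 1.
f(n) = 7n = Θ(n). Case 2: G(n) = Θ(n log n).

Case 2: G(n) = Θ(n log n)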